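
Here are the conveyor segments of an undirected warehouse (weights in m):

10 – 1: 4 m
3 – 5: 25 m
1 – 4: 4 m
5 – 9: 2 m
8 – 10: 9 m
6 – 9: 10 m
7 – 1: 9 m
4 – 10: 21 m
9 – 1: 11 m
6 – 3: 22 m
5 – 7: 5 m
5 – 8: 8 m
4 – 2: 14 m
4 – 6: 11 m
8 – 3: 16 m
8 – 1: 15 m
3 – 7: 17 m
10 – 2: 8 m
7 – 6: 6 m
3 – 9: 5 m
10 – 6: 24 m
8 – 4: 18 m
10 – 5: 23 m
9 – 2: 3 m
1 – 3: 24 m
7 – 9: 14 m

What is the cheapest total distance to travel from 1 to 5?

13 m

Settle nodes by increasing distance from 1:
1: 0
4: 4  (via 1)
10: 4  (via 1)
7: 9  (via 1)
9: 11  (via 1)
2: 12  (via 10)
5: 13  (via 9)
Shortest route: 1–9–5 = 13 m.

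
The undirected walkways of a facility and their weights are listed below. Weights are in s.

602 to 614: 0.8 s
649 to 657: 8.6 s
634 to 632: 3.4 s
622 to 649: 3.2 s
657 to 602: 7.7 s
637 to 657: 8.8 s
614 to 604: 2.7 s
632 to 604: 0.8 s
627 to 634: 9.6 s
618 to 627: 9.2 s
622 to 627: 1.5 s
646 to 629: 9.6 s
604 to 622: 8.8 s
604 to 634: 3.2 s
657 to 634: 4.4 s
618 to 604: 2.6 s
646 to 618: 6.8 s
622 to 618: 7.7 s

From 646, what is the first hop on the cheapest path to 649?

Candidate routes:
646–618–604–634–657–649: 6.8+2.6+3.2+4.4+8.6 = 25.6
646–618–604–622–649: 6.8+2.6+8.8+3.2 = 21.4
646–618–622–649: 6.8+7.7+3.2 = 17.7
646–618–627–622–649: 6.8+9.2+1.5+3.2 = 20.7
Cheapest is 646–618–622–649 at 17.7 s.
So from 646 the first move is to 618.

618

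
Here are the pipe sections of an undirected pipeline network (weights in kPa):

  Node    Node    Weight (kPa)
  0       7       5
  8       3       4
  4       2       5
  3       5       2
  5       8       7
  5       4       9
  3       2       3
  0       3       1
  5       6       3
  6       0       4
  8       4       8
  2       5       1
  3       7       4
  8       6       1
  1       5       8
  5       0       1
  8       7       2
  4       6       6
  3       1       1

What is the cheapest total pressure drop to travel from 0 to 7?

5 kPa

Enumerating some paths:
0 → 5 → 3 → 7: 1+2+4 = 7
0 → 6 → 8 → 7: 4+1+2 = 7
0 → 7: 5 = 5
0 → 3 → 8 → 7: 1+4+2 = 7
Cheapest is 0 → 7 at 5 kPa.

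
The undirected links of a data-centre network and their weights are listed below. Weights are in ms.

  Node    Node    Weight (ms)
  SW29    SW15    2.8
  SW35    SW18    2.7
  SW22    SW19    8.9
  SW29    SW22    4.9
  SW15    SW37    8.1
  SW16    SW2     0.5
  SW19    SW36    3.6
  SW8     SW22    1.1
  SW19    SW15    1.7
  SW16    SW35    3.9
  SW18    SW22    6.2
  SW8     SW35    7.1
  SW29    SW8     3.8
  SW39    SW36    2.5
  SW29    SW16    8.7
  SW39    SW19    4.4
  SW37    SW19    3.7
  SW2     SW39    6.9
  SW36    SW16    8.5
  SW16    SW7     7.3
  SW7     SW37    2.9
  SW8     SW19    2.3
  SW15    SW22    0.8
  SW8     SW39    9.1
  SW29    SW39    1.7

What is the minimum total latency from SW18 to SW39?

Shortest distances from SW18:
SW18: 0
SW35: 2.7  (via SW18)
SW22: 6.2  (via SW18)
SW16: 6.6  (via SW35)
SW15: 7  (via SW22)
SW2: 7.1  (via SW16)
SW8: 7.3  (via SW22)
SW19: 8.7  (via SW15)
SW29: 9.8  (via SW15)
SW39: 11.5  (via SW29)
Shortest route: SW18 → SW22 → SW15 → SW29 → SW39 = 11.5 ms.

11.5 ms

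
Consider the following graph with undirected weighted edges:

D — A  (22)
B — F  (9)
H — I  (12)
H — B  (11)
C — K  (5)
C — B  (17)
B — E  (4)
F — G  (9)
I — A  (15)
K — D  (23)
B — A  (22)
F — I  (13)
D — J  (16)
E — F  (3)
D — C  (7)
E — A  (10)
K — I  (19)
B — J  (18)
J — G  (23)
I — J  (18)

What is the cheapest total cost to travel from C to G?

Candidate routes:
C - B - F - G: 17+9+9 = 35
C - B - E - F - G: 17+4+3+9 = 33
The minimum is 33 via C - B - E - F - G.

33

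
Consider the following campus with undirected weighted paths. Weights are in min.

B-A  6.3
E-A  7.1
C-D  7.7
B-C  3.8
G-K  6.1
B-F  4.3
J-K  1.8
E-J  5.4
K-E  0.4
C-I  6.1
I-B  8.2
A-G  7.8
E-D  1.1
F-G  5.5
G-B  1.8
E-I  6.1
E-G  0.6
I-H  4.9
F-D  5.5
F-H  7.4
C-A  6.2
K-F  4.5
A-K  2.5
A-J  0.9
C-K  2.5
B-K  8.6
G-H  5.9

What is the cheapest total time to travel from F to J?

6.3 min

Running Dijkstra from F:
F: 0
B: 4.3  (via F)
K: 4.5  (via F)
E: 4.9  (via K)
D: 5.5  (via F)
G: 5.5  (via F)
J: 6.3  (via K)
Shortest route: F–K–J = 6.3 min.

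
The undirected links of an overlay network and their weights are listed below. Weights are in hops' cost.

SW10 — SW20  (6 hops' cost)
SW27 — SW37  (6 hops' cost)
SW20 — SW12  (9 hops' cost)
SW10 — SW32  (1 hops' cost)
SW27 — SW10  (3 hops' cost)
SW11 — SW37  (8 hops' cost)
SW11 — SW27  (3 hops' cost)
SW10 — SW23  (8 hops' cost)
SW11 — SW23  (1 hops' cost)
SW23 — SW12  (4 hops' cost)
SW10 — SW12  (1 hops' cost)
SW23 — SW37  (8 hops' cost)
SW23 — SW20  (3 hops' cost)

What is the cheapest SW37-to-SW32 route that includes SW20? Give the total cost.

18 hops' cost

Shortest SW37→SW20: SW37 → SW23 → SW20 = 11
Best SW20 to SW32: SW20 → SW10 → SW32 costing 7
Total via SW20: 11 + 7 = 18 hops' cost.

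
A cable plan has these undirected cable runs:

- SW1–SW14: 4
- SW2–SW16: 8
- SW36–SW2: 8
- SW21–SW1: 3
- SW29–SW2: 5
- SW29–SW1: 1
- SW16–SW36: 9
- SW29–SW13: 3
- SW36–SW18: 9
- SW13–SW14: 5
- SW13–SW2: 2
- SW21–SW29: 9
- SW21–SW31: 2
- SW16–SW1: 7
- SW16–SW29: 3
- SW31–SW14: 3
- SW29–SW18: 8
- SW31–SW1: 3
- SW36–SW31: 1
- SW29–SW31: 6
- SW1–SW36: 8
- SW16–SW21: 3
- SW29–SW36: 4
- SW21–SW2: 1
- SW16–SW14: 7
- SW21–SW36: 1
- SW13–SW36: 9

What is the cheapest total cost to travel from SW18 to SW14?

Settle nodes by increasing distance from SW18:
SW18: 0
SW29: 8  (via SW18)
SW36: 9  (via SW18)
SW1: 9  (via SW29)
SW31: 10  (via SW36)
SW21: 10  (via SW36)
SW16: 11  (via SW29)
SW13: 11  (via SW29)
SW2: 11  (via SW21)
SW14: 13  (via SW1)
Shortest route: SW18–SW29–SW1–SW14 = 13.

13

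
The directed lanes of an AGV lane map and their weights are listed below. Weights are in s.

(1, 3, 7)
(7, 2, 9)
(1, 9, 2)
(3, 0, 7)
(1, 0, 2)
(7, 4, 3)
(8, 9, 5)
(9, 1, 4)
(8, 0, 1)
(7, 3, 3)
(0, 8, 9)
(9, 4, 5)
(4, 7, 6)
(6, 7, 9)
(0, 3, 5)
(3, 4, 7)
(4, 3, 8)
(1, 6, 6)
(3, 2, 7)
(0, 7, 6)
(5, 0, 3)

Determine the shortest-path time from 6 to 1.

Shortest distances from 6:
6: 0
7: 9  (via 6)
3: 12  (via 7)
4: 12  (via 7)
2: 18  (via 7)
0: 19  (via 3)
8: 28  (via 0)
9: 33  (via 8)
1: 37  (via 9)
Shortest route: 6 → 7 → 3 → 0 → 8 → 9 → 1 = 37 s.

37 s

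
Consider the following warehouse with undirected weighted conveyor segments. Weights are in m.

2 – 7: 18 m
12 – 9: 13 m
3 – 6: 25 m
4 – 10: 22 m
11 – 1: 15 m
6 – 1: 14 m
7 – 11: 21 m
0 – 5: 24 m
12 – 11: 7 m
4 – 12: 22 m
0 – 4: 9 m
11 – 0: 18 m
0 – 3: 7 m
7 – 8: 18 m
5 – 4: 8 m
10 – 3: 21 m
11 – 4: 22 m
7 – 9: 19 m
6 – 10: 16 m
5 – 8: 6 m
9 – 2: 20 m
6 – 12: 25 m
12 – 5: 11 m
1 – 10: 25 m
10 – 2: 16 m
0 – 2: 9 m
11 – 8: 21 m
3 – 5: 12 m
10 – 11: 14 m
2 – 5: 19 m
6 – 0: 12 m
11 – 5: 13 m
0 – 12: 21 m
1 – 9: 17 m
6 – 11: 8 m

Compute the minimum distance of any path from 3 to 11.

Compare a few routes:
3 → 0 → 6 → 11: 7+12+8 = 27
3 → 0 → 11: 7+18 = 25
3 → 5 → 12 → 11: 12+11+7 = 30
The minimum is 25 m via 3 → 0 → 11.

25 m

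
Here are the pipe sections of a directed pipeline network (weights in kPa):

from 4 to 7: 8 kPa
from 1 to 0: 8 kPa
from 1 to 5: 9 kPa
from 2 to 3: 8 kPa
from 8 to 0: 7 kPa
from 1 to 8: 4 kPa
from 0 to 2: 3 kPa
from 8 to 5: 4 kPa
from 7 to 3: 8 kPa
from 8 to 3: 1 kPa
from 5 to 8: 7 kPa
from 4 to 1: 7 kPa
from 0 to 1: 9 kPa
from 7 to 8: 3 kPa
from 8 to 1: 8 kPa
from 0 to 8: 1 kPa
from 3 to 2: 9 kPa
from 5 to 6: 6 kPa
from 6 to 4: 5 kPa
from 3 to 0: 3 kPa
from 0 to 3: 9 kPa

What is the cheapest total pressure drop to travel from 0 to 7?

Enumerating some paths:
0–8–5–6–4–7: 1+4+6+5+8 = 24
0–1–8–5–6–4–7: 9+4+4+6+5+8 = 36
The minimum is 24 kPa via 0–8–5–6–4–7.

24 kPa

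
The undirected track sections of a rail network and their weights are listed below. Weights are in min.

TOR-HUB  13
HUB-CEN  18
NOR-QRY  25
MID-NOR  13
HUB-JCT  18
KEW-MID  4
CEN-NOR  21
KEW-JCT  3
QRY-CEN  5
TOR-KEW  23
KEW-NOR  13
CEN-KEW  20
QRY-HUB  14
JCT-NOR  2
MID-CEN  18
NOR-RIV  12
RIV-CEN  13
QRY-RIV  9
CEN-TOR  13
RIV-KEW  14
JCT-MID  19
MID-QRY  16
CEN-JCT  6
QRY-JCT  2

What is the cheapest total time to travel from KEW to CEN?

Candidate routes:
KEW → JCT → QRY → CEN: 3+2+5 = 10
KEW → JCT → CEN: 3+6 = 9
Cheapest is KEW → JCT → CEN at 9 min.

9 min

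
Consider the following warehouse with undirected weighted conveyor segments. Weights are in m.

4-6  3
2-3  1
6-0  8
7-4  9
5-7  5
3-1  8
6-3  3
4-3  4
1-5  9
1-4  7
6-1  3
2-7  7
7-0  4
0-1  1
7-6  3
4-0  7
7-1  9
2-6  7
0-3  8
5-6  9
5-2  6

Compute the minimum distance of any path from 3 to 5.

Shortest distances from 3:
3: 0
2: 1  (via 3)
6: 3  (via 3)
4: 4  (via 3)
1: 6  (via 6)
7: 6  (via 6)
0: 7  (via 1)
5: 7  (via 2)
Shortest route: 3 → 2 → 5 = 7 m.

7 m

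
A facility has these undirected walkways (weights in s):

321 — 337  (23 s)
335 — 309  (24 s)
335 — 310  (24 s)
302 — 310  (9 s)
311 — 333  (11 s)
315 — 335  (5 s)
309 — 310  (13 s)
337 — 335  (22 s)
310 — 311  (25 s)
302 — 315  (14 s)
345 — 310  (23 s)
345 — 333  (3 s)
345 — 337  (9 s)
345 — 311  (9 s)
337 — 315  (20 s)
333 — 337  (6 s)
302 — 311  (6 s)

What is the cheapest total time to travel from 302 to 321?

46 s

Enumerating some paths:
302 - 311 - 345 - 337 - 321: 6+9+9+23 = 47
302 - 311 - 333 - 337 - 321: 6+11+6+23 = 46
302 - 311 - 345 - 333 - 337 - 321: 6+9+3+6+23 = 47
The minimum is 46 s via 302 - 311 - 333 - 337 - 321.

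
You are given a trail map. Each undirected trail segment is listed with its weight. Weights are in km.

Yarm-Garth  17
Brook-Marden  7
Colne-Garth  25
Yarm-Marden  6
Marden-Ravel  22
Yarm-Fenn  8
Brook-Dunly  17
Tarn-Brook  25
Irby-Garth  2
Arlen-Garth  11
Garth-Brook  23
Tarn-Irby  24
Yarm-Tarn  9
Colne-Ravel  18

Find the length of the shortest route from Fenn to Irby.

Compare a few routes:
Fenn → Yarm → Tarn → Irby: 8+9+24 = 41
Fenn → Yarm → Garth → Irby: 8+17+2 = 27
Fenn → Yarm → Marden → Brook → Garth → Irby: 8+6+7+23+2 = 46
Cheapest is Fenn → Yarm → Garth → Irby at 27 km.

27 km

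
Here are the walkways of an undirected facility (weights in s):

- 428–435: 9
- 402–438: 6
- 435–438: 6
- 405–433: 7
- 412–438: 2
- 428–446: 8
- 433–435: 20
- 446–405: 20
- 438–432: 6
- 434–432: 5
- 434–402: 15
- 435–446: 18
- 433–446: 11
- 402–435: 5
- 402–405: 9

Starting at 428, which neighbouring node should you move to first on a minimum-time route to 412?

435

Candidate routes:
428–446–435–438–412: 8+18+6+2 = 34
428–435–438–412: 9+6+2 = 17
428–435–402–438–412: 9+5+6+2 = 22
428–446–435–402–438–412: 8+18+5+6+2 = 39
Cheapest is 428–435–438–412 at 17 s.
So from 428 the first move is to 435.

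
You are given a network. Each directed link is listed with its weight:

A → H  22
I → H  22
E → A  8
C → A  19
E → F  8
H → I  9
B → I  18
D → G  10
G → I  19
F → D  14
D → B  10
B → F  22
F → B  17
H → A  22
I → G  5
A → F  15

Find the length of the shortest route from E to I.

Settle nodes by increasing distance from E:
E: 0
A: 8  (via E)
F: 8  (via E)
D: 22  (via F)
B: 25  (via F)
H: 30  (via A)
G: 32  (via D)
I: 39  (via H)
Shortest route: E–A–H–I = 39.

39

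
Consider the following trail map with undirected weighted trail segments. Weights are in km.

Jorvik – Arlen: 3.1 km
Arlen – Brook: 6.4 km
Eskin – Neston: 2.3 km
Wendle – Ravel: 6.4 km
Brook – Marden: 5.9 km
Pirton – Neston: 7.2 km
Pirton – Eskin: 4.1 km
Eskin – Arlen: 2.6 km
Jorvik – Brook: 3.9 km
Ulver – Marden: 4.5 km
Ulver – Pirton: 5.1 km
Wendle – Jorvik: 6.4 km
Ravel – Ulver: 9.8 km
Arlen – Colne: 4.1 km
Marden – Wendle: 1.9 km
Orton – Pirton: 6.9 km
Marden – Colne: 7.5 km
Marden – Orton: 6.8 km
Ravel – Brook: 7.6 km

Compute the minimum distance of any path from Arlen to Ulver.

Shortest distances from Arlen:
Arlen: 0
Eskin: 2.6  (via Arlen)
Jorvik: 3.1  (via Arlen)
Colne: 4.1  (via Arlen)
Neston: 4.9  (via Eskin)
Brook: 6.4  (via Arlen)
Pirton: 6.7  (via Eskin)
Wendle: 9.5  (via Jorvik)
Marden: 11.4  (via Wendle)
Ulver: 11.8  (via Pirton)
Shortest route: Arlen–Eskin–Pirton–Ulver = 11.8 km.

11.8 km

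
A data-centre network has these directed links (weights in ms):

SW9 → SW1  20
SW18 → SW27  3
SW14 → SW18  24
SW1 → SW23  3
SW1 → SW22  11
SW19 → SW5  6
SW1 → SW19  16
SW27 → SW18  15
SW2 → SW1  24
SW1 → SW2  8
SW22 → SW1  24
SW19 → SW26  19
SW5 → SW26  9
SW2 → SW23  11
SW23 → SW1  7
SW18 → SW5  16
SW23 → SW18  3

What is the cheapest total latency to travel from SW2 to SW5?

Shortest distances from SW2:
SW2: 0
SW23: 11  (via SW2)
SW18: 14  (via SW23)
SW27: 17  (via SW18)
SW1: 18  (via SW23)
SW22: 29  (via SW1)
SW5: 30  (via SW18)
Shortest route: SW2 → SW23 → SW18 → SW5 = 30 ms.

30 ms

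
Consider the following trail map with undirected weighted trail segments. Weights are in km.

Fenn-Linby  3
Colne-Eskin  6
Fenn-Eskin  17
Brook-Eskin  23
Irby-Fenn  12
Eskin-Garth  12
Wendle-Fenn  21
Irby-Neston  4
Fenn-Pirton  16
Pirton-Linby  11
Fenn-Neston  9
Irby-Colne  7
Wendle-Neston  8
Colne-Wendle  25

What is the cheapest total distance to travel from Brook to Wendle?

48 km

Running Dijkstra from Brook:
Brook: 0
Eskin: 23  (via Brook)
Colne: 29  (via Eskin)
Garth: 35  (via Eskin)
Irby: 36  (via Colne)
Fenn: 40  (via Eskin)
Neston: 40  (via Irby)
Linby: 43  (via Fenn)
Wendle: 48  (via Neston)
Shortest route: Brook → Eskin → Colne → Irby → Neston → Wendle = 48 km.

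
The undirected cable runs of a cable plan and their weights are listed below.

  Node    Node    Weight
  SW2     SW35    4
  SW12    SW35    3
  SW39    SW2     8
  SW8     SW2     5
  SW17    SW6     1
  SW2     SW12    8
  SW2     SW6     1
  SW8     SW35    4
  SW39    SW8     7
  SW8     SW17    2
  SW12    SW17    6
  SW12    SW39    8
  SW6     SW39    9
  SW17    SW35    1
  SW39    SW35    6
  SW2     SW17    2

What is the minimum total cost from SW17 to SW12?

4

Enumerating some paths:
SW17 - SW35 - SW12: 1+3 = 4
SW17 - SW12: 6 = 6
SW17 - SW6 - SW2 - SW35 - SW12: 1+1+4+3 = 9
SW17 - SW8 - SW35 - SW12: 2+4+3 = 9
The minimum is 4 via SW17 - SW35 - SW12.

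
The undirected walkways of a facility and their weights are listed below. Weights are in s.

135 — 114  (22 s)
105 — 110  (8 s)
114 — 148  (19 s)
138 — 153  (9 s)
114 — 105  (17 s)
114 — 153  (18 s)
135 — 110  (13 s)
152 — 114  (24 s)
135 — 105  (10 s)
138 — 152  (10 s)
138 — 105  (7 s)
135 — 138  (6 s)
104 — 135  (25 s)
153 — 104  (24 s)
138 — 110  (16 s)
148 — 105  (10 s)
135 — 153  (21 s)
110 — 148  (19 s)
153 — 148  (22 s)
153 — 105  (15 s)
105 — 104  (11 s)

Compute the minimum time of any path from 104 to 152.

28 s

Compare a few routes:
104–105–138–152: 11+7+10 = 28
104–105–135–138–152: 11+10+6+10 = 37
The minimum is 28 s via 104–105–138–152.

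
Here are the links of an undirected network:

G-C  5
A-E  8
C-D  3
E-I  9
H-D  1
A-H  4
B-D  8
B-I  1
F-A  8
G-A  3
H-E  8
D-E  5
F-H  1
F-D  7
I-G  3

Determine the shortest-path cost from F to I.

11

Running Dijkstra from F:
F: 0
H: 1  (via F)
D: 2  (via H)
A: 5  (via H)
C: 5  (via D)
E: 7  (via D)
G: 8  (via A)
B: 10  (via D)
I: 11  (via G)
Shortest route: F → H → A → G → I = 11.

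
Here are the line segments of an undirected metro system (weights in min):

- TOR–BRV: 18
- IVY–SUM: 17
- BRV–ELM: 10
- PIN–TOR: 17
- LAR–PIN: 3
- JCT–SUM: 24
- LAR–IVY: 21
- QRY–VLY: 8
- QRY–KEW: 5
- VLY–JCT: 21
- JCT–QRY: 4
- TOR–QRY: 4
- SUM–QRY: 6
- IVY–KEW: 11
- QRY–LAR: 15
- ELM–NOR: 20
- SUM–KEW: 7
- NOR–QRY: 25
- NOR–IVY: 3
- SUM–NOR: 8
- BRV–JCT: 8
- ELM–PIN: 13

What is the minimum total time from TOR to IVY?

20 min

Enumerating some paths:
TOR–QRY–KEW–IVY: 4+5+11 = 20
TOR–QRY–SUM–NOR–IVY: 4+6+8+3 = 21
Cheapest is TOR–QRY–KEW–IVY at 20 min.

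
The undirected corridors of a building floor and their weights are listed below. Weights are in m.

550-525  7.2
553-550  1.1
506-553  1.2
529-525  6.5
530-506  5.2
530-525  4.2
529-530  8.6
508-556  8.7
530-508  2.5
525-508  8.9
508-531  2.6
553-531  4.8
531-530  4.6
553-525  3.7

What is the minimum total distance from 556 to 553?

Running Dijkstra from 556:
556: 0
508: 8.7  (via 556)
530: 11.2  (via 508)
531: 11.3  (via 508)
525: 15.4  (via 530)
553: 16.1  (via 531)
Shortest route: 556–508–531–553 = 16.1 m.

16.1 m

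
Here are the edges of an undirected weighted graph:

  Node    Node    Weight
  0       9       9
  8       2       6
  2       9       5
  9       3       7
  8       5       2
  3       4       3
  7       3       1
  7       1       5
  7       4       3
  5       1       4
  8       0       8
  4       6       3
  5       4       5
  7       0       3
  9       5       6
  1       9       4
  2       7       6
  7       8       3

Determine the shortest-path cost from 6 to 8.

9

Settle nodes by increasing distance from 6:
6: 0
4: 3  (via 6)
3: 6  (via 4)
7: 6  (via 4)
5: 8  (via 4)
0: 9  (via 7)
8: 9  (via 7)
Shortest route: 6–4–7–8 = 9.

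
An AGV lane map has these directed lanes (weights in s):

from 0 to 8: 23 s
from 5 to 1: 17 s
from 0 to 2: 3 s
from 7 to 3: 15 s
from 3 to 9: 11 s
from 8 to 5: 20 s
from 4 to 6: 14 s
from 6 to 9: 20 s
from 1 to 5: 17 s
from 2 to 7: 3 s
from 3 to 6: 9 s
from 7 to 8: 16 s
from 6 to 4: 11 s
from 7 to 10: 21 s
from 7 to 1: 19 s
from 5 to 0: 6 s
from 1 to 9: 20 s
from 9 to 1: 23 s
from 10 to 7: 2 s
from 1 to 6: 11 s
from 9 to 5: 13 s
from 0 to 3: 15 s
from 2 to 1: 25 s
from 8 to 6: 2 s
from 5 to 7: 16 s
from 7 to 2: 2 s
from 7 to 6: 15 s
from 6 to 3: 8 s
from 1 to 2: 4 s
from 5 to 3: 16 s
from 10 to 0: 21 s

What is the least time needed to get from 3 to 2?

Enumerating some paths:
3 → 9 → 1 → 2: 11+23+4 = 38
3 → 9 → 5 → 0 → 2: 11+13+6+3 = 33
The minimum is 33 s via 3 → 9 → 5 → 0 → 2.

33 s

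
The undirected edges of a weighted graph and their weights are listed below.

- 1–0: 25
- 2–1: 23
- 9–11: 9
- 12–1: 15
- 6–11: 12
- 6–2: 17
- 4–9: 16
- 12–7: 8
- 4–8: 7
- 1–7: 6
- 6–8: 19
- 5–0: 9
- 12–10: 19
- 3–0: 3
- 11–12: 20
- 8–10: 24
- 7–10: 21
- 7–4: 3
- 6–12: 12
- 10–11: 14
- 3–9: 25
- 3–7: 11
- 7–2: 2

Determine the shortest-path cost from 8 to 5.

33

Shortest distances from 8:
8: 0
4: 7  (via 8)
7: 10  (via 4)
2: 12  (via 7)
1: 16  (via 7)
12: 18  (via 7)
6: 19  (via 8)
3: 21  (via 7)
9: 23  (via 4)
0: 24  (via 3)
10: 24  (via 8)
11: 31  (via 6)
5: 33  (via 0)
Shortest route: 8 → 4 → 7 → 3 → 0 → 5 = 33.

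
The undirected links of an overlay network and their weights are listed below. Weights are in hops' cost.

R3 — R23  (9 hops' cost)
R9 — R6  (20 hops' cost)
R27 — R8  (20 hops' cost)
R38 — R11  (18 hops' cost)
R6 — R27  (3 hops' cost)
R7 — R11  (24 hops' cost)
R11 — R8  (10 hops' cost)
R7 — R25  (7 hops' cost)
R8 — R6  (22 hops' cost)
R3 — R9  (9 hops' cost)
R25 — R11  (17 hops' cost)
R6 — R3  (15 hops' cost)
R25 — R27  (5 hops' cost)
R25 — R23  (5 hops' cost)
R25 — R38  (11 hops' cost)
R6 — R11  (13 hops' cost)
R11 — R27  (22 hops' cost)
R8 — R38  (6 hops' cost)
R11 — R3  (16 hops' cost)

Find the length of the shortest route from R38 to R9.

34 hops' cost

Shortest distances from R38:
R38: 0
R8: 6  (via R38)
R25: 11  (via R38)
R27: 16  (via R25)
R23: 16  (via R25)
R11: 16  (via R8)
R7: 18  (via R25)
R6: 19  (via R27)
R3: 25  (via R23)
R9: 34  (via R3)
Shortest route: R38 → R25 → R23 → R3 → R9 = 34 hops' cost.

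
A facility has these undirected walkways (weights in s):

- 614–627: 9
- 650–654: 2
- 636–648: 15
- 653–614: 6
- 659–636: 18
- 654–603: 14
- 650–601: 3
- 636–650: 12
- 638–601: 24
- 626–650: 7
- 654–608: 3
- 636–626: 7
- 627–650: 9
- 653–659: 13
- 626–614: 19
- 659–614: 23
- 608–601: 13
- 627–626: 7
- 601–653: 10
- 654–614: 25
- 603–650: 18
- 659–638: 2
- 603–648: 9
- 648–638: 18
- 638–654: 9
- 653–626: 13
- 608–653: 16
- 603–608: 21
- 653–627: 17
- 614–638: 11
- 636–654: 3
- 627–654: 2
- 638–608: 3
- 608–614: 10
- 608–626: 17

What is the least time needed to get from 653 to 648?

Candidate routes:
653–659–638–648: 13+2+18 = 33
653–626–636–648: 13+7+15 = 35
The minimum is 33 s via 653–659–638–648.

33 s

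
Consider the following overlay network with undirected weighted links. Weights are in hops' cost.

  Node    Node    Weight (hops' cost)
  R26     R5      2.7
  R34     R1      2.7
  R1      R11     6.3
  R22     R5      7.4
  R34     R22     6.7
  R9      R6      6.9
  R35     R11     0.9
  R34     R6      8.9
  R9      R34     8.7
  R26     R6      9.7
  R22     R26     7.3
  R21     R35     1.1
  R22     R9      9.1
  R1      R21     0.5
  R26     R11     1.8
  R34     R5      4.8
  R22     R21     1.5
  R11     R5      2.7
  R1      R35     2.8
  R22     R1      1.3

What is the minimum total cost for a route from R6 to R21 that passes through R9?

17.5 hops' cost

Shortest R6→R9: R6 → R9 = 6.9
Best R9 to R21: R9 → R22 → R21 costing 10.6
Total via R9: 6.9 + 10.6 = 17.5 hops' cost.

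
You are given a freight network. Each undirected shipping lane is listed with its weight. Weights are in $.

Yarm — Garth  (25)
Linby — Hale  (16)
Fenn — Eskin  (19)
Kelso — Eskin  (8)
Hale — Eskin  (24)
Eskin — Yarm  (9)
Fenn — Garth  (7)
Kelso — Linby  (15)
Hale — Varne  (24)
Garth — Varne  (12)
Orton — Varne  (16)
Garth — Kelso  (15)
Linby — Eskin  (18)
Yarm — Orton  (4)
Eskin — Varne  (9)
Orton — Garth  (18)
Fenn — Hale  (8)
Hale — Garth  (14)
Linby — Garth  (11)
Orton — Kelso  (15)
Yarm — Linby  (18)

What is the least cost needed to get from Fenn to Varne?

$19

Shortest distances from Fenn:
Fenn: 0
Garth: 7  (via Fenn)
Hale: 8  (via Fenn)
Linby: 18  (via Garth)
Varne: 19  (via Garth)
Shortest route: Fenn → Garth → Varne = $19.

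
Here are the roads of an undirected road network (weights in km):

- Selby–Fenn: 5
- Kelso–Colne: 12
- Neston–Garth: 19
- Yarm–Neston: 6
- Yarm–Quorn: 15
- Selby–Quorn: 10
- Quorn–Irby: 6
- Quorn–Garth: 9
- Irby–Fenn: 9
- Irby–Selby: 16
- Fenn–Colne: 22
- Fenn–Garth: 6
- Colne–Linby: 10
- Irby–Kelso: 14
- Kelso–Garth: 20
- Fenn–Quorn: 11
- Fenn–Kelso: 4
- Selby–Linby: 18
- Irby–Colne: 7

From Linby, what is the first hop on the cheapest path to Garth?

Selby

Enumerating some paths:
Linby–Selby–Fenn–Garth: 18+5+6 = 29
Linby–Colne–Irby–Quorn–Garth: 10+7+6+9 = 32
Linby–Colne–Kelso–Fenn–Garth: 10+12+4+6 = 32
Linby–Colne–Irby–Fenn–Garth: 10+7+9+6 = 32
Cheapest is Linby–Selby–Fenn–Garth at 29 km.
So from Linby the first move is to Selby.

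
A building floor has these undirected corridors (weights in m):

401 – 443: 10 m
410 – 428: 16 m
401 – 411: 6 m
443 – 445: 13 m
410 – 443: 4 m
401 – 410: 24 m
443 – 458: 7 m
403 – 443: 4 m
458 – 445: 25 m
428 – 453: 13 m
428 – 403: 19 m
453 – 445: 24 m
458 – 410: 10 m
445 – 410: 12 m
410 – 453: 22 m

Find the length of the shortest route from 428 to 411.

Candidate routes:
428 → 410 → 458 → 443 → 401 → 411: 16+10+7+10+6 = 49
428 → 410 → 443 → 401 → 411: 16+4+10+6 = 36
428 → 403 → 443 → 401 → 411: 19+4+10+6 = 39
428 → 410 → 401 → 411: 16+24+6 = 46
The minimum is 36 m via 428 → 410 → 443 → 401 → 411.

36 m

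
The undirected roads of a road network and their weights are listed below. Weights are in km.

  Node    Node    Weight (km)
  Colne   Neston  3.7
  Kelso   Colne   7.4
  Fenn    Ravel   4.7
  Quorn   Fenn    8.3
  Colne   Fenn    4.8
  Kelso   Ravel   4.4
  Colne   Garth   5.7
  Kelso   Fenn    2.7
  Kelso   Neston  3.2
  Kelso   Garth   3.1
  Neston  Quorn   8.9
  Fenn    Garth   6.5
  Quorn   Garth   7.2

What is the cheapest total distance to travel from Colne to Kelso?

Running Dijkstra from Colne:
Colne: 0
Neston: 3.7  (via Colne)
Fenn: 4.8  (via Colne)
Garth: 5.7  (via Colne)
Kelso: 6.9  (via Neston)
Shortest route: Colne–Neston–Kelso = 6.9 km.

6.9 km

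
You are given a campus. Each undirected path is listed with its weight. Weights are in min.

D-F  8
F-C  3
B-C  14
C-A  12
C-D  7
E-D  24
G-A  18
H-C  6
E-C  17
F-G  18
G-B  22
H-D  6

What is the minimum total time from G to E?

38 min

Settle nodes by increasing distance from G:
G: 0
A: 18  (via G)
F: 18  (via G)
C: 21  (via F)
B: 22  (via G)
D: 26  (via F)
H: 27  (via C)
E: 38  (via C)
Shortest route: G → F → C → E = 38 min.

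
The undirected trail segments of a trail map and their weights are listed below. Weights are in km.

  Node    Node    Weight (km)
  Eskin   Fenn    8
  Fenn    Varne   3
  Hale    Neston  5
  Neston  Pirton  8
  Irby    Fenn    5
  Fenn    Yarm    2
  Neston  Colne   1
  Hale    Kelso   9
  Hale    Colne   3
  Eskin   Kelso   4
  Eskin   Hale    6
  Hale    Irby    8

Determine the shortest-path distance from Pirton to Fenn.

Candidate routes:
Pirton - Neston - Hale - Irby - Fenn: 8+5+8+5 = 26
Pirton - Neston - Colne - Hale - Irby - Fenn: 8+1+3+8+5 = 25
Pirton - Neston - Colne - Hale - Eskin - Fenn: 8+1+3+6+8 = 26
Cheapest is Pirton - Neston - Colne - Hale - Irby - Fenn at 25 km.

25 km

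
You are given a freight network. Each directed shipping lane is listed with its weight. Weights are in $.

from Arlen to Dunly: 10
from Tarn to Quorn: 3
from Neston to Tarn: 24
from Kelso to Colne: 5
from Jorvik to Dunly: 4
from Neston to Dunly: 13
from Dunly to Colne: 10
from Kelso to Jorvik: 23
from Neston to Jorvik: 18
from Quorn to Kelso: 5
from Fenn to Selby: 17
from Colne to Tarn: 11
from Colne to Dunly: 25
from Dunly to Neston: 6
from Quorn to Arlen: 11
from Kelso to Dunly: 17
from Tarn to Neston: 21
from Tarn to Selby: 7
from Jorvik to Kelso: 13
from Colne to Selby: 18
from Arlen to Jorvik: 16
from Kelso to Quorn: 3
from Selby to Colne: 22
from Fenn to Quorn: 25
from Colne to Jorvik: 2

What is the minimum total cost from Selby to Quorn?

Candidate routes:
Selby → Colne → Tarn → Quorn: 22+11+3 = 36
Selby → Colne → Jorvik → Kelso → Quorn: 22+2+13+3 = 40
Cheapest is Selby → Colne → Tarn → Quorn at $36.

$36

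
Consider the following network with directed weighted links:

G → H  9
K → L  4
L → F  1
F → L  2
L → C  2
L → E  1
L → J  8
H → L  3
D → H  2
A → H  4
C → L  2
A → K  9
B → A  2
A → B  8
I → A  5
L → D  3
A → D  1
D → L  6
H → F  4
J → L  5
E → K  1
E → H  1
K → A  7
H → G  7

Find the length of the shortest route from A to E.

Shortest distances from A:
A: 0
D: 1  (via A)
H: 3  (via D)
L: 6  (via H)
E: 7  (via L)
Shortest route: A → D → H → L → E = 7.

7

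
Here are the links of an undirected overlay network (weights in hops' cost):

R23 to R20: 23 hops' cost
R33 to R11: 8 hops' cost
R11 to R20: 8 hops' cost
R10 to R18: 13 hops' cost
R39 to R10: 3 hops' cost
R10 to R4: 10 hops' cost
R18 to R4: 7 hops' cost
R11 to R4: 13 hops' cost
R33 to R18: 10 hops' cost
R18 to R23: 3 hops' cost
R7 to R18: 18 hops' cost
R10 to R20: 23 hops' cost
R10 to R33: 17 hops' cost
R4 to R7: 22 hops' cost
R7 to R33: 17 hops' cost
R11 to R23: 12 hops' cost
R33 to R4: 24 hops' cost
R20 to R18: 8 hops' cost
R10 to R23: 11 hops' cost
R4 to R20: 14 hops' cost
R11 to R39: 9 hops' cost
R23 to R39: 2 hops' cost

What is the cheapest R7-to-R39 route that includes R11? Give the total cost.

Shortest R7→R11: R7–R33–R11 = 25
Best R11 to R39: R11–R39 costing 9
Total via R11: 25 + 9 = 34 hops' cost.

34 hops' cost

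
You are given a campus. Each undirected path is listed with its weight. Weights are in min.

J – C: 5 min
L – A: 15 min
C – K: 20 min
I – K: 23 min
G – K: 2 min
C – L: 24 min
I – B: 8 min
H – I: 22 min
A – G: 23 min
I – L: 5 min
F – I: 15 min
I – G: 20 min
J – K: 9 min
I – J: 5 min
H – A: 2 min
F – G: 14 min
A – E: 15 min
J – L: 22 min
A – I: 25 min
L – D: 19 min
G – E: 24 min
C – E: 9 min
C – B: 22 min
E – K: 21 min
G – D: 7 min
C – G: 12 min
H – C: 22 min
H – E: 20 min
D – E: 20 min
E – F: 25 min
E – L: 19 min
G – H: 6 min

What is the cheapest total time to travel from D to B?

31 min

Settle nodes by increasing distance from D:
D: 0
G: 7  (via D)
K: 9  (via G)
H: 13  (via G)
A: 15  (via H)
J: 18  (via K)
C: 19  (via G)
L: 19  (via D)
E: 20  (via D)
F: 21  (via G)
I: 23  (via J)
B: 31  (via I)
Shortest route: D → G → K → J → I → B = 31 min.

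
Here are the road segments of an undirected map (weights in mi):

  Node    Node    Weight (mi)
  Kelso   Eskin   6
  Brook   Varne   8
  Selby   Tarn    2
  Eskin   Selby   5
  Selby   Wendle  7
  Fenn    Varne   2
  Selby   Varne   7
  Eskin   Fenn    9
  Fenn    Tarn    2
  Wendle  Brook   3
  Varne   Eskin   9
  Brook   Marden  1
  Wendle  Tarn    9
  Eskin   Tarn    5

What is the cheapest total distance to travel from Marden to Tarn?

13 mi

Shortest distances from Marden:
Marden: 0
Brook: 1  (via Marden)
Wendle: 4  (via Brook)
Varne: 9  (via Brook)
Selby: 11  (via Wendle)
Fenn: 11  (via Varne)
Tarn: 13  (via Wendle)
Shortest route: Marden–Brook–Wendle–Tarn = 13 mi.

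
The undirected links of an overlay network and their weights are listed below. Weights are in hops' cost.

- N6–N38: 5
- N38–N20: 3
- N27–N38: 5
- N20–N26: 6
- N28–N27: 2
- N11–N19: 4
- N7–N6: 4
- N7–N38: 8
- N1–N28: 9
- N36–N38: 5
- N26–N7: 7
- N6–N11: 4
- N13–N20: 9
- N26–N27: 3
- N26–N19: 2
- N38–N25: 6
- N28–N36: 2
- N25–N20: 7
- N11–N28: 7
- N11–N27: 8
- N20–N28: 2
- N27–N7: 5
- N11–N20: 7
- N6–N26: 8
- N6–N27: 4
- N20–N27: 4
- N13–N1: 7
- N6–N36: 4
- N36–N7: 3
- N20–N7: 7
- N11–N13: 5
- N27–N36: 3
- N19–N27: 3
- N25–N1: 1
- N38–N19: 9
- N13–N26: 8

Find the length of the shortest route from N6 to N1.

Settle nodes by increasing distance from N6:
N6: 0
N11: 4  (via N6)
N36: 4  (via N6)
N7: 4  (via N6)
N27: 4  (via N6)
N38: 5  (via N6)
N28: 6  (via N36)
N19: 7  (via N27)
N26: 7  (via N27)
N20: 8  (via N27)
N13: 9  (via N11)
N25: 11  (via N38)
N1: 12  (via N25)
Shortest route: N6 → N38 → N25 → N1 = 12 hops' cost.

12 hops' cost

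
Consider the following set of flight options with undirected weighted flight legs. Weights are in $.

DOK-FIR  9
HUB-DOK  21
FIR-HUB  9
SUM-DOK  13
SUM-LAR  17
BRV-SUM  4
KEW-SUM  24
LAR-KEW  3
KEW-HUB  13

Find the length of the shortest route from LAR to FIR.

$25

Candidate routes:
LAR → SUM → DOK → FIR: 17+13+9 = 39
LAR → KEW → HUB → FIR: 3+13+9 = 25
The minimum is $25 via LAR → KEW → HUB → FIR.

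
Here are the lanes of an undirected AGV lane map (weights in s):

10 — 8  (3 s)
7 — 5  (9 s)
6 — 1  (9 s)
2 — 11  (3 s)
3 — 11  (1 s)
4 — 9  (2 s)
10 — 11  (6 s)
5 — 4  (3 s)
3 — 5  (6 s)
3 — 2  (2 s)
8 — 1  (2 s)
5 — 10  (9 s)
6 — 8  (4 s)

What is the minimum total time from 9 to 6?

21 s

Running Dijkstra from 9:
9: 0
4: 2  (via 9)
5: 5  (via 4)
3: 11  (via 5)
11: 12  (via 3)
2: 13  (via 3)
7: 14  (via 5)
10: 14  (via 5)
8: 17  (via 10)
1: 19  (via 8)
6: 21  (via 8)
Shortest route: 9–4–5–10–8–6 = 21 s.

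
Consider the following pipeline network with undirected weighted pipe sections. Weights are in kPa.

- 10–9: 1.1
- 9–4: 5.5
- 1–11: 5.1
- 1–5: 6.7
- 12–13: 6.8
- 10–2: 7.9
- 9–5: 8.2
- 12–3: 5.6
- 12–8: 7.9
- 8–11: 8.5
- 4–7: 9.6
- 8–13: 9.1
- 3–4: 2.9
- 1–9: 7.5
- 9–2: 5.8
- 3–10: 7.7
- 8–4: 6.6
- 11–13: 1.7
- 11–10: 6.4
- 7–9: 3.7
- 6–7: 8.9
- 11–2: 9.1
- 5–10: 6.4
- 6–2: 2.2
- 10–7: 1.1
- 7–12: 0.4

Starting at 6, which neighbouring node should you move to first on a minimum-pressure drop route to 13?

2

Compare a few routes:
6–2–9–10–7–12–13: 2.2+5.8+1.1+1.1+0.4+6.8 = 17.4
6–7–12–13: 8.9+0.4+6.8 = 16.1
6–2–11–13: 2.2+9.1+1.7 = 13
6–2–9–10–11–13: 2.2+5.8+1.1+6.4+1.7 = 17.2
The minimum is 13 kPa via 6–2–11–13.
So from 6 the first move is to 2.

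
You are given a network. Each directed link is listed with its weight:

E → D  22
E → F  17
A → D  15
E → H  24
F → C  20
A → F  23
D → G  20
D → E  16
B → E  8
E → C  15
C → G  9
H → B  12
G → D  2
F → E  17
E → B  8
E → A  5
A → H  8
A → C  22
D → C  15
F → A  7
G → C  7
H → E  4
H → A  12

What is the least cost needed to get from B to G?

32

Shortest distances from B:
B: 0
E: 8  (via B)
A: 13  (via E)
H: 21  (via A)
C: 23  (via E)
F: 25  (via E)
D: 28  (via A)
G: 32  (via C)
Shortest route: B–E–C–G = 32.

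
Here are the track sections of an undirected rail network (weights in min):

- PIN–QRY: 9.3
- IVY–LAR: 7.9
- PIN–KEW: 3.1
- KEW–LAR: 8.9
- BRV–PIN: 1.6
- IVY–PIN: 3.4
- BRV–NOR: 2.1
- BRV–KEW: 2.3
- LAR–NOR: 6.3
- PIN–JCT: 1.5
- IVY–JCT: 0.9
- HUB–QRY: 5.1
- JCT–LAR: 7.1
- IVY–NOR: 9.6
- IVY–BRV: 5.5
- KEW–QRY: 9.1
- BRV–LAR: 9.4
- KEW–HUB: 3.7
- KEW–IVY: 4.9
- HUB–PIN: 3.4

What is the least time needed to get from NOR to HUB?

Settle nodes by increasing distance from NOR:
NOR: 0
BRV: 2.1  (via NOR)
PIN: 3.7  (via BRV)
KEW: 4.4  (via BRV)
JCT: 5.2  (via PIN)
IVY: 6.1  (via JCT)
LAR: 6.3  (via NOR)
HUB: 7.1  (via PIN)
Shortest route: NOR–BRV–PIN–HUB = 7.1 min.

7.1 min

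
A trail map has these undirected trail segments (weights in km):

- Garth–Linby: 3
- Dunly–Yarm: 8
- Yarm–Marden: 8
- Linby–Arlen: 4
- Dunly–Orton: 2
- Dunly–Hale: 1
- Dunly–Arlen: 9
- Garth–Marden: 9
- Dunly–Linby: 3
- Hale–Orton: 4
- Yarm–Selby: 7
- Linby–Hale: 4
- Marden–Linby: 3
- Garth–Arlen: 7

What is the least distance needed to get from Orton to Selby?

17 km

Candidate routes:
Orton–Hale–Dunly–Yarm–Selby: 4+1+8+7 = 20
Orton–Dunly–Linby–Marden–Yarm–Selby: 2+3+3+8+7 = 23
Orton–Dunly–Yarm–Selby: 2+8+7 = 17
The minimum is 17 km via Orton–Dunly–Yarm–Selby.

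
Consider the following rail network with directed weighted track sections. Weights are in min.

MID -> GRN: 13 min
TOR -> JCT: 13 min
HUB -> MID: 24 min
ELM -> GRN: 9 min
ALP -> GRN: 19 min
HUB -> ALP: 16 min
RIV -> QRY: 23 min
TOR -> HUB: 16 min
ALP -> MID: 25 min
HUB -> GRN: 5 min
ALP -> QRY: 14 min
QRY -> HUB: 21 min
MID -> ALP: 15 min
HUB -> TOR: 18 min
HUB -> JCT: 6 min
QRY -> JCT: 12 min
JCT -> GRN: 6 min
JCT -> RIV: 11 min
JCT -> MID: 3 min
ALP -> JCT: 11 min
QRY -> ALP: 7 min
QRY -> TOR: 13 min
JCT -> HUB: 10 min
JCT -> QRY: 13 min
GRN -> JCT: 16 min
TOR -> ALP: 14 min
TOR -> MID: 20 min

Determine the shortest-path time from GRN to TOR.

Shortest distances from GRN:
GRN: 0
JCT: 16  (via GRN)
MID: 19  (via JCT)
HUB: 26  (via JCT)
RIV: 27  (via JCT)
QRY: 29  (via JCT)
ALP: 34  (via MID)
TOR: 42  (via QRY)
Shortest route: GRN → JCT → QRY → TOR = 42 min.

42 min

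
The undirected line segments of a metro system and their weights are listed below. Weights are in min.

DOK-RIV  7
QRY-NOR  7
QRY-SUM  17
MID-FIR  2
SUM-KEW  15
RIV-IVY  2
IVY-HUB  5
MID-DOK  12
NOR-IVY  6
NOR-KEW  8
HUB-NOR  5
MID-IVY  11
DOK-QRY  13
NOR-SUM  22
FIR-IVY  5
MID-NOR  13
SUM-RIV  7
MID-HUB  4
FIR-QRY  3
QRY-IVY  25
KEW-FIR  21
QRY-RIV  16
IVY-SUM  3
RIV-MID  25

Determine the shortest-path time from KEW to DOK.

23 min

Running Dijkstra from KEW:
KEW: 0
NOR: 8  (via KEW)
HUB: 13  (via NOR)
IVY: 14  (via NOR)
QRY: 15  (via NOR)
SUM: 15  (via KEW)
RIV: 16  (via IVY)
MID: 17  (via HUB)
FIR: 18  (via QRY)
DOK: 23  (via RIV)
Shortest route: KEW → NOR → IVY → RIV → DOK = 23 min.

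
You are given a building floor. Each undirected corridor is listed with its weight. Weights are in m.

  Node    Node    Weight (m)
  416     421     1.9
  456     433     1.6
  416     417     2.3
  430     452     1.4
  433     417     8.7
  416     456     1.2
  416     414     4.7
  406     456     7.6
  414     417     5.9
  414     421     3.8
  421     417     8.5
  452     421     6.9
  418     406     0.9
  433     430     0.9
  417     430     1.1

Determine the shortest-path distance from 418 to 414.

Shortest distances from 418:
418: 0
406: 0.9  (via 418)
456: 8.5  (via 406)
416: 9.7  (via 456)
433: 10.1  (via 456)
430: 11  (via 433)
421: 11.6  (via 416)
417: 12  (via 416)
452: 12.4  (via 430)
414: 14.4  (via 416)
Shortest route: 418 → 406 → 456 → 416 → 414 = 14.4 m.

14.4 m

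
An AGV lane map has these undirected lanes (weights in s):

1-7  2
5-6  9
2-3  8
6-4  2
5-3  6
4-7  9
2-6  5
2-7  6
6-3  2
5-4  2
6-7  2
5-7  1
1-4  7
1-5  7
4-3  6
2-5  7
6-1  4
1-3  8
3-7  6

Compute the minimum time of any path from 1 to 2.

Compare a few routes:
1 → 7 → 6 → 2: 2+2+5 = 9
1 → 6 → 2: 4+5 = 9
1 → 7 → 2: 2+6 = 8
Cheapest is 1 → 7 → 2 at 8 s.

8 s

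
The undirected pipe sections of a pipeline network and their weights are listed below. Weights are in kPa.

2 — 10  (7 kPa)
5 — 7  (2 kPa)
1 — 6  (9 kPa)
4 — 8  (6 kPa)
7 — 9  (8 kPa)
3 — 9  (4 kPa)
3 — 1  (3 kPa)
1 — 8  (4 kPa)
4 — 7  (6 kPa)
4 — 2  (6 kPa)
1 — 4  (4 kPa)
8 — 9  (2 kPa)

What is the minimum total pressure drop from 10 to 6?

26 kPa

Running Dijkstra from 10:
10: 0
2: 7  (via 10)
4: 13  (via 2)
1: 17  (via 4)
7: 19  (via 4)
8: 19  (via 4)
3: 20  (via 1)
5: 21  (via 7)
9: 21  (via 8)
6: 26  (via 1)
Shortest route: 10–2–4–1–6 = 26 kPa.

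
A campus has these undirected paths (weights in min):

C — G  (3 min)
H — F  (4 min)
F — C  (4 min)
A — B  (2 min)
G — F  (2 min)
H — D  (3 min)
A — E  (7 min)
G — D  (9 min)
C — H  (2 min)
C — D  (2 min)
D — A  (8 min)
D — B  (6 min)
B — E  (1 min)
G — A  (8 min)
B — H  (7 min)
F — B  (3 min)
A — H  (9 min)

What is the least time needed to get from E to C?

8 min

Compare a few routes:
E → B → H → C: 1+7+2 = 10
E → B → F → G → C: 1+3+2+3 = 9
E → B → F → C: 1+3+4 = 8
E → B → D → C: 1+6+2 = 9
The minimum is 8 min via E → B → F → C.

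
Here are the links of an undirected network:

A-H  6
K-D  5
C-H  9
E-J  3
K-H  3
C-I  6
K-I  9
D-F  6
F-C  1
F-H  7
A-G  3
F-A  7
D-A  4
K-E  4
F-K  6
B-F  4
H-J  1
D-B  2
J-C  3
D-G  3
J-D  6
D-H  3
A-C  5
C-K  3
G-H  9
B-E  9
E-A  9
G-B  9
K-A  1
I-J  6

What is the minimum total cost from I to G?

Enumerating some paths:
I - C - A - G: 6+5+3 = 14
I - K - A - G: 9+1+3 = 13
Cheapest is I - K - A - G at 13.

13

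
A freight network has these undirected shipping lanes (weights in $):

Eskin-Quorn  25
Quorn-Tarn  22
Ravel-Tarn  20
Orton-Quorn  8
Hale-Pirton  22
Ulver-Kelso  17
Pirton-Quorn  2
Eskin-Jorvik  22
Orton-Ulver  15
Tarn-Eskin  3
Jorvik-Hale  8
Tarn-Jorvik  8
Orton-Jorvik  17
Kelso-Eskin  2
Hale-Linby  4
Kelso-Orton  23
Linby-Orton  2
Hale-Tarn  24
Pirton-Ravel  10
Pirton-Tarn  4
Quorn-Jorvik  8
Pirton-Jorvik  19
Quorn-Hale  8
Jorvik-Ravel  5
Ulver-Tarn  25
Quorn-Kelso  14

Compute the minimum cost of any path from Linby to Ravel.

$17

Running Dijkstra from Linby:
Linby: 0
Orton: 2  (via Linby)
Hale: 4  (via Linby)
Quorn: 10  (via Orton)
Jorvik: 12  (via Hale)
Pirton: 12  (via Quorn)
Tarn: 16  (via Pirton)
Ulver: 17  (via Orton)
Ravel: 17  (via Jorvik)
Shortest route: Linby–Hale–Jorvik–Ravel = $17.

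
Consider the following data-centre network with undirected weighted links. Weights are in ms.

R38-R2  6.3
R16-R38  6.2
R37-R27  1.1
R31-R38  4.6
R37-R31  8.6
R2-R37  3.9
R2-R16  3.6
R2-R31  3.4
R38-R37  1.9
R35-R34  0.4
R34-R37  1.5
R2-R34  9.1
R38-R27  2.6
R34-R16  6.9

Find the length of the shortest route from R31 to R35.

8.4 ms

Settle nodes by increasing distance from R31:
R31: 0
R2: 3.4  (via R31)
R38: 4.6  (via R31)
R37: 6.5  (via R38)
R16: 7  (via R2)
R27: 7.2  (via R38)
R34: 8  (via R37)
R35: 8.4  (via R34)
Shortest route: R31–R38–R37–R34–R35 = 8.4 ms.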